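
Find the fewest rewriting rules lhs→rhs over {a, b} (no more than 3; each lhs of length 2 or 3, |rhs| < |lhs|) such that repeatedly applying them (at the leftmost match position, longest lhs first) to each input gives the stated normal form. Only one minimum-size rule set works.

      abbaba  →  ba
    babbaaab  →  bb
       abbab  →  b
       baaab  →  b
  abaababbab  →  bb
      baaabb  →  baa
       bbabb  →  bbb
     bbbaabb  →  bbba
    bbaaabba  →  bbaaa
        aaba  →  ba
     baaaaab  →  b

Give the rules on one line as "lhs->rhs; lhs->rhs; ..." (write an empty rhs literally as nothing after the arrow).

  | abbaba => aba => ba
  | babbaaab => bbaaab => bbaab => bbab => bb
  | abbab => ab => b
  | baaab => baab => bab => b

ab->b; abb->; bab->b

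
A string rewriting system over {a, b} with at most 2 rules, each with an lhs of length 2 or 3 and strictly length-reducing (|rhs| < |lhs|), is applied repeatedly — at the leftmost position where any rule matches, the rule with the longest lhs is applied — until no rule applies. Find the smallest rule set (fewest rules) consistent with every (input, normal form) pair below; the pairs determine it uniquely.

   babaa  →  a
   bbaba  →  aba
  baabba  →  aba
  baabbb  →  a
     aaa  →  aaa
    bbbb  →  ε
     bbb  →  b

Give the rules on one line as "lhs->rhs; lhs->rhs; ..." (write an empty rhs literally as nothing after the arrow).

baa->ab; bb->

  | babaa => baab => abb => a
  | bbaba => aba
  | baabba => abbba => aba
  | baabbb => abbbb => abb => a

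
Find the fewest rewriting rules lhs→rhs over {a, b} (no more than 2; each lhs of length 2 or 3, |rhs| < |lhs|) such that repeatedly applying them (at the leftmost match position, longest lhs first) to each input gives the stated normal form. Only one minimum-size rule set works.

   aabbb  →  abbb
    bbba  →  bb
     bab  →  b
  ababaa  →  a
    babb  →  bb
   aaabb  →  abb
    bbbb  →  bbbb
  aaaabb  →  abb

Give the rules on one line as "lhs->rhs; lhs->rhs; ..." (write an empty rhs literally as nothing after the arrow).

aa->a; ba->

  | aabbb => abbb
  | bbba => bb
  | bab => b
  | ababaa => abaa => aa => a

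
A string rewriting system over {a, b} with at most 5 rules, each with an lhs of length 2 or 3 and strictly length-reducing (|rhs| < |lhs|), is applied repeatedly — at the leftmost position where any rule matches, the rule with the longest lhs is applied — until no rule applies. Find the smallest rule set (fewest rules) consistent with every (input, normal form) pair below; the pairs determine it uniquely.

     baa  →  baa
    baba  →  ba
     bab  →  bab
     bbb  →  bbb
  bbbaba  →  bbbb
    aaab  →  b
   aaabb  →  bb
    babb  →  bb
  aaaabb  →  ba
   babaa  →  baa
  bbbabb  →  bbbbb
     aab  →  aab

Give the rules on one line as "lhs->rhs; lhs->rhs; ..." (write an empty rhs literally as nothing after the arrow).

aaa->; aba->a; abb->ba; bba->bb

  | baa
  | baba => ba
  | bab
  | bbb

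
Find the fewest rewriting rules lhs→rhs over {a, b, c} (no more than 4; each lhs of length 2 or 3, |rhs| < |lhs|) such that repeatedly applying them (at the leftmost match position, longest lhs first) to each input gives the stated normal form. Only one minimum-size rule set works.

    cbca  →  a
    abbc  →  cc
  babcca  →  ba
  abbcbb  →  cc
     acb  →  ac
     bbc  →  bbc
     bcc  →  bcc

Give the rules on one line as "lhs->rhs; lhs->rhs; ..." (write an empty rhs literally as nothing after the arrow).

  | cbca => cca => ca => a
  | abbc => cbc => cc
  | babcca => bccca => bcca => bca => ba
  | abbcbb => cbcbb => ccbb => ccb => cc

ab->c; ca->a; cb->c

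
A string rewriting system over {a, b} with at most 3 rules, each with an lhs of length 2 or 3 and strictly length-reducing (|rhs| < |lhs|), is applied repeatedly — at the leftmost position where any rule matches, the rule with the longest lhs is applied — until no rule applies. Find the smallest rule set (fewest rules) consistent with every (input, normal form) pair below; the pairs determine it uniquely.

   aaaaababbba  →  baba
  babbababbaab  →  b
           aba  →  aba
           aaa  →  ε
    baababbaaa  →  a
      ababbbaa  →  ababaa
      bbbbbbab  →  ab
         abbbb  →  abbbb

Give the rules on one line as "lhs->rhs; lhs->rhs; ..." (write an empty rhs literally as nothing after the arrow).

  | aaaaababbba => aababbba => babbba => baba
  | babbababbaab => baababbaab => bbabbaab => abbaab => aaab => b
  | aba
  | aaa => ε

aaa->; aab->b; bba->a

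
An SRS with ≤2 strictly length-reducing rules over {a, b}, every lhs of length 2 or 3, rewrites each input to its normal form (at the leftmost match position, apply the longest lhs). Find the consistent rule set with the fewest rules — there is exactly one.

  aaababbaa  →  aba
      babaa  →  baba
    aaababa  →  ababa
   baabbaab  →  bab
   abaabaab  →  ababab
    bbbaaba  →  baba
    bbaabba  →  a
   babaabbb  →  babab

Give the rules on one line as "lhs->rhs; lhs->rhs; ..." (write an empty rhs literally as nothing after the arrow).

aa->a; bb->

  | aaababbaa => aababbaa => ababbaa => abaaa => abaa => aba
  | babaa => baba
  | aaababa => aababa => ababa
  | baabbaab => babbaab => baaab => baab => bab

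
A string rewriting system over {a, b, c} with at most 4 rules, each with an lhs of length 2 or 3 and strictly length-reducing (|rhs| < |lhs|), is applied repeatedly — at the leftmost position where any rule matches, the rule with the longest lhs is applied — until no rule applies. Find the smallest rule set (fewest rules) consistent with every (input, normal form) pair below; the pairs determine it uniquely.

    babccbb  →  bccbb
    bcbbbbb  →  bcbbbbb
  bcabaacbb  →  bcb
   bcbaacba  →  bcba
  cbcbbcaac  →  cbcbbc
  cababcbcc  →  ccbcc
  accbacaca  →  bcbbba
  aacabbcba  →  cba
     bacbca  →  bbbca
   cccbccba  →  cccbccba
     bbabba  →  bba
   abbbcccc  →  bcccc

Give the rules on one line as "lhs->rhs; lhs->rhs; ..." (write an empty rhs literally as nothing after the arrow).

  | babccbb => bccbb
  | bcbbbbb
  | bcabaacbb => bcaacbb => bcabbb => bcb
  | bcbaacba => bcbabba => bcba

ab->; abb->; ac->b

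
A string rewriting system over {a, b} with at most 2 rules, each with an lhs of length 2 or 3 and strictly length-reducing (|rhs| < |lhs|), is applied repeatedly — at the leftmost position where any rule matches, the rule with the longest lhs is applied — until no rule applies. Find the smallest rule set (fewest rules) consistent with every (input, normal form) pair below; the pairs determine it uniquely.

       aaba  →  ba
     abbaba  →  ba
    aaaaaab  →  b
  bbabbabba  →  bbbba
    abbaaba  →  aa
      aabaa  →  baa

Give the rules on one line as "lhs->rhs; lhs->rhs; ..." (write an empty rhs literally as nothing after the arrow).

  | aaba => ba
  | abbaba => ababa => aaba => ba
  | aaaaaab => aaaab => aab => b
  | bbabbabba => bbababba => bbaabba => bbbba

aab->b; ab->a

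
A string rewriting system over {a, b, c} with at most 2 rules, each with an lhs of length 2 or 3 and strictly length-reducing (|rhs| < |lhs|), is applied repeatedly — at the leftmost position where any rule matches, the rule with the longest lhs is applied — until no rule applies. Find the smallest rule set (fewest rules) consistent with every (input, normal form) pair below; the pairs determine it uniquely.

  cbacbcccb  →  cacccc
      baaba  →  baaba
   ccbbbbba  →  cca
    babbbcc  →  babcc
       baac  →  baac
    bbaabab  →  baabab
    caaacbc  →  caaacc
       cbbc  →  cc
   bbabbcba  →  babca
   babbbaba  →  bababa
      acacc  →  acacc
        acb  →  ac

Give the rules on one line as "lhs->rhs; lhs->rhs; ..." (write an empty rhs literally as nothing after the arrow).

bb->b; cb->c

  | cbacbcccb => cacbcccb => caccccb => cacccc
  | baaba
  | ccbbbbba => ccbbbba => ccbbba => ccbba => ccba => cca
  | babbbcc => babbcc => babcc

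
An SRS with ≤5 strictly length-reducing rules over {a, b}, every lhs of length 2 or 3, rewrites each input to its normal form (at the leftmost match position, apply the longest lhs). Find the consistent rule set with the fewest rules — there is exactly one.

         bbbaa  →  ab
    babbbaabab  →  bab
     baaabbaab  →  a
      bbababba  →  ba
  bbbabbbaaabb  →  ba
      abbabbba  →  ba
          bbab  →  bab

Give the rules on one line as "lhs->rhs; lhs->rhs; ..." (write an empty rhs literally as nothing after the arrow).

aba->ba; baa->ab; bb->; bba->ba

  | bbbaa => baa => ab
  | babbbaabab => babaabab => bbaabab => baabab => abbab => abab => bab
  | baaabbaab => ababbaab => babbaab => babaab => bbaab => baab => abb => a
  | bbababba => bababba => bbabba => babba => baba => bba => ba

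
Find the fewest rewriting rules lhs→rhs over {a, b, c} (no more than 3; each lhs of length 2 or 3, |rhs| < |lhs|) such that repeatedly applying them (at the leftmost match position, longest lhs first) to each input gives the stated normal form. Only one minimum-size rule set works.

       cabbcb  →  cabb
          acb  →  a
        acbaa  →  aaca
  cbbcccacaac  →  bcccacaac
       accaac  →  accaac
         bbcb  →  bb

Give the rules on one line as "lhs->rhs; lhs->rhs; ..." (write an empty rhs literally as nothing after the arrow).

  | cabbcb => cabb
  | acb => a
  | acbaa => aaca
  | cbbcccacaac => bcccacaac

cb->; cba->ac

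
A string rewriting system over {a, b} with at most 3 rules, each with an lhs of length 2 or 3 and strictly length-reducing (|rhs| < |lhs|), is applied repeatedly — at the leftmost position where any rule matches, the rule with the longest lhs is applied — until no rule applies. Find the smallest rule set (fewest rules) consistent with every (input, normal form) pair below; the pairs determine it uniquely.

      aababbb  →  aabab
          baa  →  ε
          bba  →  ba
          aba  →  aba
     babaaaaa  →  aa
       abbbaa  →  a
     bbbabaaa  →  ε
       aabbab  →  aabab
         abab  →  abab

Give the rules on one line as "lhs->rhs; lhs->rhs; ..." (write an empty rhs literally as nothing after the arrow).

baa->; bb->b

  | aababbb => aababb => aabab
  | baa => ε
  | bba => ba
  | aba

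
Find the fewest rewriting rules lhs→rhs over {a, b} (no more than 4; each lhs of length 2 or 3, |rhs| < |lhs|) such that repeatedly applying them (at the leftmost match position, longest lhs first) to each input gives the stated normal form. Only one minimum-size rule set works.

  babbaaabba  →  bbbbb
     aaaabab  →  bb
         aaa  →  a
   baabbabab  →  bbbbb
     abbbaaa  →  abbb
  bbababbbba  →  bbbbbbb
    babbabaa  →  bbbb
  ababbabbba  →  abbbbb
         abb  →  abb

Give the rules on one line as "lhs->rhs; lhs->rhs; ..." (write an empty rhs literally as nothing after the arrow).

aa->; aba->a; ba->b

  | babbaaabba => bbbaaabba => bbbaabba => bbbabba => bbbbba => bbbbb
  | aaaabab => aabab => bab => bb
  | aaa => a
  | baabbabab => babbabab => bbbabab => bbbbab => bbbbb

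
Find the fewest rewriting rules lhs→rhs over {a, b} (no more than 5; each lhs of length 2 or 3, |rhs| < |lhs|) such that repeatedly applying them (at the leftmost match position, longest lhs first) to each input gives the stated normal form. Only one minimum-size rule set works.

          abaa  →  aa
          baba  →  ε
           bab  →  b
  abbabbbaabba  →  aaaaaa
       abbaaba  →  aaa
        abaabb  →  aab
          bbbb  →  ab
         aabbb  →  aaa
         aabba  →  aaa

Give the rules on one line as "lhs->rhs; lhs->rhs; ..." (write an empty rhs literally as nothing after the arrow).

  | abaa => aa
  | baba => ba => ε
  | bab => b
  | abbabbbaabba => aabbbaabba => aaaaabba => aaaaaa

ba->; bb->b; bba->a; bbb->a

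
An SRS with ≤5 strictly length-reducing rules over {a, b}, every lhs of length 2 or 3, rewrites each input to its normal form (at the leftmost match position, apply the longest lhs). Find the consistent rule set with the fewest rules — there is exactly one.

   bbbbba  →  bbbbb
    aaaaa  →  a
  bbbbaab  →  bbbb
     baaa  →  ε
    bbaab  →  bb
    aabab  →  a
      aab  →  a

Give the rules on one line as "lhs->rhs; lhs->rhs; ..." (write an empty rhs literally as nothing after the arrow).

  | bbbbba => bbbbb
  | aaaaa => aaa => a
  | bbbbaab => bbbab => bbbb
  | baaa => aa => ε

aa->; aab->a; ba->b; baa->a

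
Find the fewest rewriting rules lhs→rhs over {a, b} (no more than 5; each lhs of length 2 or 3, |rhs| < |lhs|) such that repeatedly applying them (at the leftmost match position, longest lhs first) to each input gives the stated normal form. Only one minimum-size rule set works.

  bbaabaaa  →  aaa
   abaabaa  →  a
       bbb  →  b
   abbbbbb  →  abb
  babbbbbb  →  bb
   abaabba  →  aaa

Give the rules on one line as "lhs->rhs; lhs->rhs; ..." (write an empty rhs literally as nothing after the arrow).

ba->; baa->ba; bba->aa; bbb->b

  | bbaabaaa => aaabaaa => aaabaa => aaaba => aaa
  | abaabaa => ababaa => abaa => aba => a
  | bbb => b
  | abbbbbb => abbbb => abb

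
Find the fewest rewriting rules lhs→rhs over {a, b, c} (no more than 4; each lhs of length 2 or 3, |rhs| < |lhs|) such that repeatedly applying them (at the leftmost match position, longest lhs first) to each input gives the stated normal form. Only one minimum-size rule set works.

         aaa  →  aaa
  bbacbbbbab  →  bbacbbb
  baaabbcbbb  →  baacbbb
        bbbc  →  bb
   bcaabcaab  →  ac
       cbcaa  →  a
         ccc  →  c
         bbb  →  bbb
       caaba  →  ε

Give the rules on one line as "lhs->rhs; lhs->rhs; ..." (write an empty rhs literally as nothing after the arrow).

  | aaa
  | bbacbbbbab => bbacbbbbc => bbacbbb
  | baaabbcbbb => baacbcbbb => baacbbb
  | bbbc => bb

ab->c; bc->; ca->; cc->c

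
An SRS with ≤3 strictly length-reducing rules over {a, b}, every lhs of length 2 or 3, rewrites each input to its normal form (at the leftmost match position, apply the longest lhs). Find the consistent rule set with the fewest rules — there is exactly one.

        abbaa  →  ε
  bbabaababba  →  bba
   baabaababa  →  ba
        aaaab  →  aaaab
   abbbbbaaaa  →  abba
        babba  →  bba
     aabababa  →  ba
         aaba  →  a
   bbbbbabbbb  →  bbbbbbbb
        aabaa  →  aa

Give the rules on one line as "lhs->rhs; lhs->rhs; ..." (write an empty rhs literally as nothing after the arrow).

  | abbaa => aba => ε
  | bbabaababba => bbaababba => bababba => babba => bba
  | baabaababa => abaababa => ababa => ba
  | aaaab

aba->; baa->a; bab->b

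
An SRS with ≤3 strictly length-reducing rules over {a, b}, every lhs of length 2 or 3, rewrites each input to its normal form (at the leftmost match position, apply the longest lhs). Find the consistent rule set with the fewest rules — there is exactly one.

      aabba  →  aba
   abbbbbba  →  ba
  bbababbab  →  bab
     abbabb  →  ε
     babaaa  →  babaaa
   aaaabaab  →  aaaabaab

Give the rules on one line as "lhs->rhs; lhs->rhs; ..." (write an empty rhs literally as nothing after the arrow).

  | aabba => aba
  | abbbbbba => bbbbba => bbba => ba
  | bbababbab => ababbab => abbab => bab
  | abbabb => babb => bb => ε

abb->b; bb->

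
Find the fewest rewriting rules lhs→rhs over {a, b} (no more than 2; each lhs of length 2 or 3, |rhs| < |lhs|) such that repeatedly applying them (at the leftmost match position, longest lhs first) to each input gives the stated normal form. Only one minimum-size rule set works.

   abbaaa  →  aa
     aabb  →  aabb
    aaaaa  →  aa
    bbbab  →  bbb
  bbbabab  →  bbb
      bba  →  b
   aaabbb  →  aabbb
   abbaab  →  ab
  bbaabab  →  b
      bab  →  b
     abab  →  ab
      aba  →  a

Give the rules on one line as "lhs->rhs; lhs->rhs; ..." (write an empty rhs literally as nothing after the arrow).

aaa->aa; ba->

  | abbaaa => abaa => aa
  | aabb
  | aaaaa => aaaa => aaa => aa
  | bbbab => bbb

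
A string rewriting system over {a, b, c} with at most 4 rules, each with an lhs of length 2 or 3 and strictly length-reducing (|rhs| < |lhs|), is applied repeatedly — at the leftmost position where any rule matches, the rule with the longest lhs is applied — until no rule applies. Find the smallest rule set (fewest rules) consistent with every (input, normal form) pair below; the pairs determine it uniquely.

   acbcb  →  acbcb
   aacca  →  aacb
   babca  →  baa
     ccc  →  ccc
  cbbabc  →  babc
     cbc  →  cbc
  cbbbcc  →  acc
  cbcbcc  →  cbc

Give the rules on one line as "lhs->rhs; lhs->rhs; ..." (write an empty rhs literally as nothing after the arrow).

  | acbcb
  | aacca => aacb
  | babca => babb => baa
  | ccc

bb->a; bcc->; ca->b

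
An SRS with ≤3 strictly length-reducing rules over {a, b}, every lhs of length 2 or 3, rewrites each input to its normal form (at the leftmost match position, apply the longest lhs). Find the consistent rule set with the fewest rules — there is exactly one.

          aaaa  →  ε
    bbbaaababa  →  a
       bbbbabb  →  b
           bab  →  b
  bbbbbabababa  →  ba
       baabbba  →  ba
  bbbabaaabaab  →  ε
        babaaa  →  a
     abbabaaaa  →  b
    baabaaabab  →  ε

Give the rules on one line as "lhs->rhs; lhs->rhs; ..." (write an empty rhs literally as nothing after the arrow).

  | aaaa => baa => bb => ε
  | bbbaaababa => baaababa => bbababa => ababa => aba => a
  | bbbbabb => bbabb => abb => b
  | bab => b

aa->b; ab->; bb->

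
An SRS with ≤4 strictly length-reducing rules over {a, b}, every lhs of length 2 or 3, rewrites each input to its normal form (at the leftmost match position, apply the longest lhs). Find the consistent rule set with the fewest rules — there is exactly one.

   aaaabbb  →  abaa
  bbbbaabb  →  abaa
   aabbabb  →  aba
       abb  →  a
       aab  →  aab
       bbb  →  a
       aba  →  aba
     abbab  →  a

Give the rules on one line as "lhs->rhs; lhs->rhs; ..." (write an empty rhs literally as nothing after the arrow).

aaa->ab; bb->; bba->aa; bbb->a

  | aaaabbb => ababbb => abaa
  | bbbbaabb => abaabb => abaa
  | aabbabb => aaaabb => ababb => aba
  | abb => a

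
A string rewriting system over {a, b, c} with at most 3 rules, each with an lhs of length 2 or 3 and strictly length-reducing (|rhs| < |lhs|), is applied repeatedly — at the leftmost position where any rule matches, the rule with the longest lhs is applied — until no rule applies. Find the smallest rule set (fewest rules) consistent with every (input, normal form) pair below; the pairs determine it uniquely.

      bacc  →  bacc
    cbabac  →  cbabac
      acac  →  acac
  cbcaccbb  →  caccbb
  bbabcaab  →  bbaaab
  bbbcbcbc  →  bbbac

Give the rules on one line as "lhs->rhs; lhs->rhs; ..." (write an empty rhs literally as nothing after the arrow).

  | bacc
  | cbabac
  | acac
  | cbcaccbb => caccbb

bc->; bcb->ba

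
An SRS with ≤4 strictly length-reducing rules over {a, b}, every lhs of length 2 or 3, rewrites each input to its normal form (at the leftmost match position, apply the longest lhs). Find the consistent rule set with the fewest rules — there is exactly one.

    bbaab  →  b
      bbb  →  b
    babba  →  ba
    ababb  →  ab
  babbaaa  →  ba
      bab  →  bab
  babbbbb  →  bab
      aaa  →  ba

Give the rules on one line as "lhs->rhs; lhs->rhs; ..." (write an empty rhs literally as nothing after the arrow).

aa->b; aba->a; bb->b

  | bbaab => baab => bbb => bb => b
  | bbb => bb => b
  | babba => baba => ba
  | ababb => abb => ab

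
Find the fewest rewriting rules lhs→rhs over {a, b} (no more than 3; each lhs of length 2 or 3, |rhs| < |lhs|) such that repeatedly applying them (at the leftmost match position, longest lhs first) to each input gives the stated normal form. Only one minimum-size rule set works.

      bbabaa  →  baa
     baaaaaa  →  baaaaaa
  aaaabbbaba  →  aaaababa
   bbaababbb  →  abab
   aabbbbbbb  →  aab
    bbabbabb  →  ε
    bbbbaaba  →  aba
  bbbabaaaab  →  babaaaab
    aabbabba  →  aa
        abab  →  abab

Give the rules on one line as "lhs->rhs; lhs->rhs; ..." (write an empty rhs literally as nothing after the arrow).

  | bbabaa => baa
  | baaaaaa
  | aaaabbbaba => aaaababa
  | bbaababbb => ababbb => abab

bb->; bba->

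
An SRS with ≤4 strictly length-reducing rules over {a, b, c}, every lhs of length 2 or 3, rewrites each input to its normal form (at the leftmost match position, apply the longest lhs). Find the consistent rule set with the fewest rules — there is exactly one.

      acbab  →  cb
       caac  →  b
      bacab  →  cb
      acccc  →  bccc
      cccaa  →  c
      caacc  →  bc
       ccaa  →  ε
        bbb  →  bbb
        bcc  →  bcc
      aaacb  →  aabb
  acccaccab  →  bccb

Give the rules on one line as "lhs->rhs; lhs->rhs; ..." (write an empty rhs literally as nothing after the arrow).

  | acbab => bbab => cb
  | caac => ac => b
  | bacab => bbab => cb
  | acccc => bccc

ac->b; bba->c; ca->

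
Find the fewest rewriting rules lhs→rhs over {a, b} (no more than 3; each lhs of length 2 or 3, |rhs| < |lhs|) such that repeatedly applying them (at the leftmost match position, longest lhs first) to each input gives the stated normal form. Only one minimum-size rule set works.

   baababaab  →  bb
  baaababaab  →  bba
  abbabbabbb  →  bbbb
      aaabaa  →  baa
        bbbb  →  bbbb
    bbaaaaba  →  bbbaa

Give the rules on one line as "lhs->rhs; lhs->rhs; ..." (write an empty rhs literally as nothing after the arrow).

aaa->ba; ab->

  | baababaab => baabaab => baaab => bbab => bb
  | baaababaab => bbababaab => bbabaab => bbaab => bba
  | abbabbabbb => babbabbb => bbabbb => bbbb
  | aaabaa => babaa => baa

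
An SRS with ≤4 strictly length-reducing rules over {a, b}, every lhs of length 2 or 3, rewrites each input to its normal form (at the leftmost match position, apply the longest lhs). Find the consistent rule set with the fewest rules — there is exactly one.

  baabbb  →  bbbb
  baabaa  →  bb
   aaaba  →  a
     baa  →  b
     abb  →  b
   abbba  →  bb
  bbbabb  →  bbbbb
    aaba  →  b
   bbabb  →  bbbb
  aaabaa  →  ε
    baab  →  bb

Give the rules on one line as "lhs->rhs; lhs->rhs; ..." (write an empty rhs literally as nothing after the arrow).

aa->; ab->; ba->b

  | baabbb => babbb => bbbb
  | baabaa => babaa => bbaa => bba => bb
  | aaaba => aba => a
  | baa => ba => b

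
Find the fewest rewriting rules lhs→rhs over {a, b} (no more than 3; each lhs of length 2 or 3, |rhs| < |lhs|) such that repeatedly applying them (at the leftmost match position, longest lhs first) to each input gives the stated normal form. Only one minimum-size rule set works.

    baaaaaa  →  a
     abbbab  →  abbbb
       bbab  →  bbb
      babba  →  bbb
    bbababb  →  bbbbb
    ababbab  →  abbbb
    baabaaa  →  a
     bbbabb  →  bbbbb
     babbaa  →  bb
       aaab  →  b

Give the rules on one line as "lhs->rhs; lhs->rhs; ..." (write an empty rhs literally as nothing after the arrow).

  | baaaaaa => aaaa => a
  | abbbab => abbbb
  | bbab => bbb
  | babba => bbba => bbb

aaa->; ba->b; baa->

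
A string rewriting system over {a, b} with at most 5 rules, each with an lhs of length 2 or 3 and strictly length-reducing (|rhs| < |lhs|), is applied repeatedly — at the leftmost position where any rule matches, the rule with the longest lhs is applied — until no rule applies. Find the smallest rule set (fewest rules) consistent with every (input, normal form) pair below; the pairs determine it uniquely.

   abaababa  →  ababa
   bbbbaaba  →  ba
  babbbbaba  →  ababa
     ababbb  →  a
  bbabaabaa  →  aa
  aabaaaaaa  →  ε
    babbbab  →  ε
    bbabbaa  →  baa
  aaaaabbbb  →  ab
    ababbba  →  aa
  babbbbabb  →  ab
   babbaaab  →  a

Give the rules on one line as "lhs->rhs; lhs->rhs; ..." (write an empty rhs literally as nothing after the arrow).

  | abaababa => ababa
  | bbbbaaba => abbaaba => bbaaba => aaaba => ba
  | babbbbaba => bbbbbaba => abbbaba => bbbaba => ababa
  | ababbb => abbbb => bbbb => abb => bb => a

aaa->; aab->; abb->bb; bb->a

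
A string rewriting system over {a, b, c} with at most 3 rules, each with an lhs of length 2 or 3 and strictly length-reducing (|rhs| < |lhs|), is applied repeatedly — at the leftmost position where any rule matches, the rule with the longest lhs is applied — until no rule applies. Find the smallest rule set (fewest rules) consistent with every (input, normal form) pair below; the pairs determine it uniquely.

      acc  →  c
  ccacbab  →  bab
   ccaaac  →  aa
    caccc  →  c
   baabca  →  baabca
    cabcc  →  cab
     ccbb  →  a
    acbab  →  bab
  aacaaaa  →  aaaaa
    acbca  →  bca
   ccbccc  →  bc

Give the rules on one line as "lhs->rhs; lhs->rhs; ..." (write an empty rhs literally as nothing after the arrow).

  | acc => c
  | ccacbab => acbab => bab
  | ccaaac => aaac => aa
  | caccc => ccc => c

ac->; bb->a; cc->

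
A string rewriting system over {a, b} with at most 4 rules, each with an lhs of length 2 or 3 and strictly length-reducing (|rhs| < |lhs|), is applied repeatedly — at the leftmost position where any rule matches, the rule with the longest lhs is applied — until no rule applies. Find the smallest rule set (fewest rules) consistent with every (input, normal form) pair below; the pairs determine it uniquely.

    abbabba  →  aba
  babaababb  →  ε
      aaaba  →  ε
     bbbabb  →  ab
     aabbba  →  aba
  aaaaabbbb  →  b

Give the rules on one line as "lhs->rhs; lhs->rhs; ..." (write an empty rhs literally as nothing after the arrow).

  | abbabba => aaabba => bbba => aba
  | babaababb => babbabb => baaabb => bbbb => abb => aa => ε
  | aaaba => bba => aa => ε
  | bbbabb => ababb => abaa => ab

aa->; aaa->b; bb->a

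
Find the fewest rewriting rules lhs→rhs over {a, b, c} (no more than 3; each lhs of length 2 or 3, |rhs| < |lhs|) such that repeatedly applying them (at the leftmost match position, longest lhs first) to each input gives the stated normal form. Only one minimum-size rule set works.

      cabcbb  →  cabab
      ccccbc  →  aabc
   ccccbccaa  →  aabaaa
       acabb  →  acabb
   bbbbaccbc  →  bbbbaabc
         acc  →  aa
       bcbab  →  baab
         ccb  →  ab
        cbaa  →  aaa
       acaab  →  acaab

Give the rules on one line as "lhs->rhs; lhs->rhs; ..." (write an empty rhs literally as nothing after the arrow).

cb->a; cc->a

  | cabcbb => cabab
  | ccccbc => accbc => aabc
  | ccccbccaa => accbccaa => aabccaa => aabaaa
  | acabb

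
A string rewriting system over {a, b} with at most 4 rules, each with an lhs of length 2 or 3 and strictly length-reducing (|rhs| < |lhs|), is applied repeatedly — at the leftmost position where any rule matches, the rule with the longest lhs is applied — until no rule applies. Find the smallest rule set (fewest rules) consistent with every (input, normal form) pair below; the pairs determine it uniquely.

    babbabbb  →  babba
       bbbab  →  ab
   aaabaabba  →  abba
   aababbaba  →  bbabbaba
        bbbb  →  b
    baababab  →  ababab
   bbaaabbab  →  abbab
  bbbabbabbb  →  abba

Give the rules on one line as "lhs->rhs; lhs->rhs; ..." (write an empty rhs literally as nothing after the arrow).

aa->b; baa->a; bbb->

  | babbabbb => babba
  | bbbab => ab
  | aaabaabba => babaabba => baabba => abba
  | aababbaba => bbabbaba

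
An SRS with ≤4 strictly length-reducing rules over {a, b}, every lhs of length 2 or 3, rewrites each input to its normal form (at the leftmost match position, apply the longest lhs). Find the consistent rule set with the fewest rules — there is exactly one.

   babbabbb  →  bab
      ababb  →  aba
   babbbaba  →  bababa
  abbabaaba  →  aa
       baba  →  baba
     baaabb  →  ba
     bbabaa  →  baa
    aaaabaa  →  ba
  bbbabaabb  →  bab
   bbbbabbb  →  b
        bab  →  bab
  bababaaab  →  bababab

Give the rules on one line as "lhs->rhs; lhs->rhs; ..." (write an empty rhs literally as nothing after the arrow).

aaa->a; aab->ba; bb->; bba->

  | babbabbb => babbb => bab
  | ababb => aba
  | babbbaba => bababa
  | abbabaaba => abaaba => abbaa => aa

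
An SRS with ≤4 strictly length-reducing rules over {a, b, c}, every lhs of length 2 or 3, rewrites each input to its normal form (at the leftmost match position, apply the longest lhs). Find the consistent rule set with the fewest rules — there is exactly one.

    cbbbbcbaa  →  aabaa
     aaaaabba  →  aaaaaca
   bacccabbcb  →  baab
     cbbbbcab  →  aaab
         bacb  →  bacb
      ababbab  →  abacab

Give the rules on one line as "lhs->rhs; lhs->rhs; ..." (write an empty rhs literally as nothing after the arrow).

bb->c; caa->; cc->a

  | cbbbbcbaa => ccbbcbaa => abbcbaa => accbaa => aabaa
  | aaaaabba => aaaaaca
  | bacccabbcb => baacabbcb => baacaccb => baacaab => baab
  | cbbbbcab => ccbbcab => abbcab => accab => aaab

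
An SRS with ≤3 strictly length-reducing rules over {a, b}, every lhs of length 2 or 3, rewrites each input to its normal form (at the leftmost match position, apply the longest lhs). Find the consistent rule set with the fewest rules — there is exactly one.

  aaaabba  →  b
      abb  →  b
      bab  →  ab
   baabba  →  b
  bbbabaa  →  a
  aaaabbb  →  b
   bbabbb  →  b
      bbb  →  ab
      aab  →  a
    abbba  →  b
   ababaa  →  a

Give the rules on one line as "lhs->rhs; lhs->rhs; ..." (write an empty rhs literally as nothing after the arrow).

aa->b; ba->a; bb->a

  | aaaabba => baabba => aabba => bbba => aba => aa => b
  | abb => aa => b
  | bab => ab
  | baabba => aabba => bbba => aba => aa => b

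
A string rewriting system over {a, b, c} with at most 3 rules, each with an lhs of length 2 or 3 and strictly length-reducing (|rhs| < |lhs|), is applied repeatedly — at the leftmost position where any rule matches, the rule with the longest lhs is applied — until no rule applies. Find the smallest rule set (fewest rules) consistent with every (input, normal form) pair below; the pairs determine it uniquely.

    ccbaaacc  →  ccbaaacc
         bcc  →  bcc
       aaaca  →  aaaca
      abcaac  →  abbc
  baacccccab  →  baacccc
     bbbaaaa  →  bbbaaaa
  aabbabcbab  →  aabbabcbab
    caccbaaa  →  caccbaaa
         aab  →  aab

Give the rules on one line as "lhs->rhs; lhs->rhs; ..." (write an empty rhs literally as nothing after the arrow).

caa->b; cab->

  | ccbaaacc
  | bcc
  | aaaca
  | abcaac => abbc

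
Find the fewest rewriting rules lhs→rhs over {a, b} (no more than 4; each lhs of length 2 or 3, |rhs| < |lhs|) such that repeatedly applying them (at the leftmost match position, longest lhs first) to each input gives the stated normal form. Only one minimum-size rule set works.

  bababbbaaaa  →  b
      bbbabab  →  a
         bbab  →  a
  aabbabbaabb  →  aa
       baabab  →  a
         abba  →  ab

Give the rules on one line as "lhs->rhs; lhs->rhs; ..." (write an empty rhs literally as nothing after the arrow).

aaa->b; ba->a; bb->a; bba->b

  | bababbbaaaa => ababbbaaaa => aabbbaaaa => aaabaaaa => bbaaaa => baaa => aaa => b
  | bbbabab => ababab => aabab => aaab => bb => a
  | bbab => bb => a
  | aabbabbaabb => aabbbaabb => aaabaabb => bbaabb => babb => abb => aa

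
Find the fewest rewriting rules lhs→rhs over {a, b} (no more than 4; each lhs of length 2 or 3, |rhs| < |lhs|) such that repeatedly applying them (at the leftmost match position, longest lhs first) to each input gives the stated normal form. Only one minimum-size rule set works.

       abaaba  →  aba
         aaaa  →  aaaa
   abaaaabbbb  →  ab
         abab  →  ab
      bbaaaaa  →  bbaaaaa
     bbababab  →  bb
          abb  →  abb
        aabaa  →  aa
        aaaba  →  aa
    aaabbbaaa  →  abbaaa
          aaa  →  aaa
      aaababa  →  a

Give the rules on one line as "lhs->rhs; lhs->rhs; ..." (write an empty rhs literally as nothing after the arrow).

aab->; bab->b; bbb->b

  | abaaba => aba
  | aaaa
  | abaaaabbbb => abaabbb => abbb => ab
  | abab => ab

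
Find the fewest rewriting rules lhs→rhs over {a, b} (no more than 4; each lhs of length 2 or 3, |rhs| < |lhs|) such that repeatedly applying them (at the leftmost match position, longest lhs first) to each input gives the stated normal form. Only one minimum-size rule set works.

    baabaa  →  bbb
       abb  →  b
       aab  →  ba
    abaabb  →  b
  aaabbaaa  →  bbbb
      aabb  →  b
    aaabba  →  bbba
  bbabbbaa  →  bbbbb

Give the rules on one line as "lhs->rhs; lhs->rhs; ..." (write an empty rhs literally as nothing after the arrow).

  | baabaa => bbaaa => bbb
  | abb => b
  | aab => ba
  | abaabb => aabb => bab => b

aa->b; aaa->b; aab->ba; ab->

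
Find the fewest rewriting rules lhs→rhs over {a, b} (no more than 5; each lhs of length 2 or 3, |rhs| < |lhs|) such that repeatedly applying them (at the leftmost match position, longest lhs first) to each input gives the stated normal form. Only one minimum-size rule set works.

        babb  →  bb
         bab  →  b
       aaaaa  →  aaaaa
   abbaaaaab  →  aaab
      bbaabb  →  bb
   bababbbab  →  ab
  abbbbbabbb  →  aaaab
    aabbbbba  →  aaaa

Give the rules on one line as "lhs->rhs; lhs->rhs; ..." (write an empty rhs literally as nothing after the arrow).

ba->; baa->; bba->b; bbb->ab

  | babb => bb
  | bab => b
  | aaaaa
  | abbaaaaab => abaaaab => aaab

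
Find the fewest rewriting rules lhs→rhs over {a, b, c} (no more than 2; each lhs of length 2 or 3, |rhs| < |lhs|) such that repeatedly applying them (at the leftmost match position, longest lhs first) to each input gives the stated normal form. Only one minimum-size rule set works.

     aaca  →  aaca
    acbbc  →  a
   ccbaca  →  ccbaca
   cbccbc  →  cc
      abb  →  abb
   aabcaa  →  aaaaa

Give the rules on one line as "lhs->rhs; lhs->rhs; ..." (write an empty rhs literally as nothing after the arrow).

acb->; bc->a

  | aaca
  | acbbc => bc => a
  | ccbaca
  | cbccbc => cacbc => cc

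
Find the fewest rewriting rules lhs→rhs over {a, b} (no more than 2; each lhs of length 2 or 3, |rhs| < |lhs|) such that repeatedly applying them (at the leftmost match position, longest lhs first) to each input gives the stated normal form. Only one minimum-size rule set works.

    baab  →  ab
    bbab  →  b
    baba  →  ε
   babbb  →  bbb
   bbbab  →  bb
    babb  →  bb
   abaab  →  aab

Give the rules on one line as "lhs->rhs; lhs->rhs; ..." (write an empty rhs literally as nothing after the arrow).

ba->; bba->

  | baab => ab
  | bbab => b
  | baba => ba => ε
  | babbb => bbb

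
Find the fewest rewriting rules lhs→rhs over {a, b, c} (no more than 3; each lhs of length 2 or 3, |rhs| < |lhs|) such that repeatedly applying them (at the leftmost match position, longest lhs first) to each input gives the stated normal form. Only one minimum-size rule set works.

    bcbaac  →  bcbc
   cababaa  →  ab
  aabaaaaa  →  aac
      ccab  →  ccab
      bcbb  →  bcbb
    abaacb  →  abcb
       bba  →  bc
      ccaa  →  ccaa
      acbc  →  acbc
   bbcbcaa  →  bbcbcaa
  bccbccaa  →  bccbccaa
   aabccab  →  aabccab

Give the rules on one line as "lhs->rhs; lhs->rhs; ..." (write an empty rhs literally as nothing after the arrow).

ba->c; baa->b; cac->a

  | bcbaac => bcbc
  | cababaa => cacbaa => abaa => ab
  | aabaaaaa => aabaaa => aaba => aac
  | ccab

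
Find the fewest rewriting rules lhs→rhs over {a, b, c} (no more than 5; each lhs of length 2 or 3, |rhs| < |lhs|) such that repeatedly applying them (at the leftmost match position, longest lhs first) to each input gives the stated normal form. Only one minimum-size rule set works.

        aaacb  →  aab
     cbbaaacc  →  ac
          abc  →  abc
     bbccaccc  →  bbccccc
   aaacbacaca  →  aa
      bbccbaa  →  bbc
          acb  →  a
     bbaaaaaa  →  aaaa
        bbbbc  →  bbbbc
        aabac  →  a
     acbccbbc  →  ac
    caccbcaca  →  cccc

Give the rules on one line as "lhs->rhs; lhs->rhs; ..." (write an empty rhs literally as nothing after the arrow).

aac->a; ba->; ca->c; cb->

  | aaacb => aab
  | cbbaaacc => baaacc => aacc => ac
  | abc
  | bbccaccc => bbccccc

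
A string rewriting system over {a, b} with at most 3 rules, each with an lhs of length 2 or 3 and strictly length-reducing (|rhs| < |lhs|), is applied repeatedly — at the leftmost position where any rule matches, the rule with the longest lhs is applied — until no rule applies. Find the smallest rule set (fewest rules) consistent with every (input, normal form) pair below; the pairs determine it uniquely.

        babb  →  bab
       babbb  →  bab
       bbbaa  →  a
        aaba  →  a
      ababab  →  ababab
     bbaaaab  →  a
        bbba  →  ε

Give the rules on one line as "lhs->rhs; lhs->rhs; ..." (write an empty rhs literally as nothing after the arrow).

aab->; bb->b; bba->

  | babb => bab
  | babbb => babb => bab
  | bbbaa => bbaa => a
  | aaba => a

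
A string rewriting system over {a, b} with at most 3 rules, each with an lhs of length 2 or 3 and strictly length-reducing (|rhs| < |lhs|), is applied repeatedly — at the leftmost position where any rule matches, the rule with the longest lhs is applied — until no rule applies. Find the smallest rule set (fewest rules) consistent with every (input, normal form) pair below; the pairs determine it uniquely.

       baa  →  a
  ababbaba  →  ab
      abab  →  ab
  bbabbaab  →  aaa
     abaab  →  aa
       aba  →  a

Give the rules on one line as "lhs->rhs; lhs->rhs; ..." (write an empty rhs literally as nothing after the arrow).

  | baa => a
  | ababbaba => abbaba => abba => ab
  | abab => ab
  | bbabbaab => bbbaab => aaab => aaa

aab->aa; ba->; bbb->a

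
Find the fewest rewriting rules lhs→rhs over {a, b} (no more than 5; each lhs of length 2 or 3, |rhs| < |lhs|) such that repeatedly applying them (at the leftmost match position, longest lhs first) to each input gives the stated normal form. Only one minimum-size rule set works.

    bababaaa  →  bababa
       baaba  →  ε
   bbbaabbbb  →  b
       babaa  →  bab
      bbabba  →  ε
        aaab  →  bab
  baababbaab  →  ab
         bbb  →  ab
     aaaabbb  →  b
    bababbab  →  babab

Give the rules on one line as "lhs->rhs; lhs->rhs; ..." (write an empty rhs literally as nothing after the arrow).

aa->b; baa->b; bb->a; bba->

  | bababaaa => bababa
  | baaba => bba => ε
  | bbbaabbbb => abaabbbb => abbbbb => aabbb => bbbb => abb => aa => b
  | babaa => bab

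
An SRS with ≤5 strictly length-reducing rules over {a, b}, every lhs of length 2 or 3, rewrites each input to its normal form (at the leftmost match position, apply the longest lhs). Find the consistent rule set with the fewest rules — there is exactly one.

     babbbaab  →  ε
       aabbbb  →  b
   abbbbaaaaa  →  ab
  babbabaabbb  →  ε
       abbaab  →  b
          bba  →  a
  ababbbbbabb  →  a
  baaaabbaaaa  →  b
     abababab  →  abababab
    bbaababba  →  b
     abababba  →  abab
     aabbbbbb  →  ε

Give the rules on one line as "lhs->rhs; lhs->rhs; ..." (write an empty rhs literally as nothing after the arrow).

aa->; aaa->; bb->; bbb->

  | babbbaab => baaab => bb => ε
  | aabbbb => bbbb => b
  | abbbbaaaaa => abaaaaa => abaa => ab
  | babbabaabbb => baabaabbb => bbaabbb => aabbb => bbb => ε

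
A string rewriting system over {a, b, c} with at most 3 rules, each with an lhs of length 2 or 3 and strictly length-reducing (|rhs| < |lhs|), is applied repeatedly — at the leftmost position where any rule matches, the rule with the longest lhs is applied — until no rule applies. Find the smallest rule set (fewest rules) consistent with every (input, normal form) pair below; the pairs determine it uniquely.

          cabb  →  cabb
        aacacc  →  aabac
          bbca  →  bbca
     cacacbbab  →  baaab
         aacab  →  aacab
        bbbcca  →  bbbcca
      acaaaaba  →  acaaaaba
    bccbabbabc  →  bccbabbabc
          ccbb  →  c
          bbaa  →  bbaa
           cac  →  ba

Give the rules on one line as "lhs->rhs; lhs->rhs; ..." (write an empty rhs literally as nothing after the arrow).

  | cabb
  | aacacc => aabac
  | bbca
  | cacacbbab => baacbbab => baaab

cac->ba; cbb->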